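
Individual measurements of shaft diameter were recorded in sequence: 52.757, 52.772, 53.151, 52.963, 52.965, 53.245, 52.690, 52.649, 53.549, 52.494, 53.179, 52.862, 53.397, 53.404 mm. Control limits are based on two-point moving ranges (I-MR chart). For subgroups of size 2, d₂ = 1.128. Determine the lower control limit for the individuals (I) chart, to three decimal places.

X̄ = (52.757 + 52.772 + 53.151 + 52.963 + 52.965 + 53.245 + 52.690 + 52.649 + 53.549 + 52.494 + 53.179 + 52.862 + 53.397 + 53.404) / 14 = 53.0055
Moving ranges: 0.015, 0.379, 0.188, 0.002, 0.280, 0.555, 0.041, 0.900, 1.055, 0.685, 0.317, 0.535, 0.007; M̄R̄ = 4.9590 / 13 = 0.3815
LCL = X̄ − 3·M̄R̄/d₂ = 53.0055 − 3 × 0.3815 / 1.128 = 51.9910

51.991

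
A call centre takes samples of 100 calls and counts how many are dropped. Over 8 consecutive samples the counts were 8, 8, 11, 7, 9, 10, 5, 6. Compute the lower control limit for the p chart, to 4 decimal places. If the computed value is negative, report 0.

0.0000

p̄ = Σdᵢ / (k·n) = 64 / (8 × 100) = 0.08000
LCL = p̄ − 3·√(p̄(1−p̄)/n) = 0.08000 − 3 × 0.02713 = -0.00139 → 0 (negative, so LCL = 0)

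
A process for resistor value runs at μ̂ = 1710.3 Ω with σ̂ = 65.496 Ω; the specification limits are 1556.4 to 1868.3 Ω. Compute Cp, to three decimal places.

0.794

Cp = (USL − LSL) / (6σ̂) = (1868.3 − 1556.4) / (6 × 65.496) = 311.9000 / 392.9760 = 0.7937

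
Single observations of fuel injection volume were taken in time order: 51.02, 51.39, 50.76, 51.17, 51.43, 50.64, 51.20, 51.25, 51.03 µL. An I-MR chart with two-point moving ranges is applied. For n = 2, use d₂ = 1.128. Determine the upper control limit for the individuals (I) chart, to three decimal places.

X̄ = (51.02 + 51.39 + 50.76 + 51.17 + 51.43 + 50.64 + 51.20 + 51.25 + 51.03) / 9 = 51.0989
Moving ranges: 0.37, 0.63, 0.41, 0.26, 0.79, 0.56, 0.05, 0.22; M̄R̄ = 3.2900 / 8 = 0.4113
UCL = X̄ + 3·M̄R̄/d₂ = 51.0989 + 3 × 0.4113 / 1.128 = 52.1926

52.193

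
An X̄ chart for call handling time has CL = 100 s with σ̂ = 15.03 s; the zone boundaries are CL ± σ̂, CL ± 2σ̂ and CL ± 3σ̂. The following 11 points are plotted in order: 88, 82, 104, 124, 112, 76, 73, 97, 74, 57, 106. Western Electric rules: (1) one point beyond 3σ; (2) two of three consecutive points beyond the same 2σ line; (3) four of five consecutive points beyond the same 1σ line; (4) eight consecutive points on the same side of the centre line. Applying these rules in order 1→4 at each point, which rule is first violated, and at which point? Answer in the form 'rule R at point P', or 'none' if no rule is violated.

rule 3 at point 10

Zone of each point (C = within 1σ̂, B = 1σ̂–2σ̂, A = 2σ̂–3σ̂, * = beyond 3σ̂; sign = side of CL): 1:-C, 2:-B, 3:+C, 4:+B, 5:+C, 6:-B, 7:-B, 8:-C, 9:-B, 10:-A, 11:+C
Rule 3 (four of five consecutive points beyond the same 1σ limit) is satisfied at point 10.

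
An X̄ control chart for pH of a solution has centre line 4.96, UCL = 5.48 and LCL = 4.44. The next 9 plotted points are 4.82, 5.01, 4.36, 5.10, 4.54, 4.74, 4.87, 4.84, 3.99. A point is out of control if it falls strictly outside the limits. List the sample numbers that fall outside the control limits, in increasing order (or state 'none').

3, 9

Compare each point to [4.44, 5.48]: sample 3 = 4.36 < LCL; sample 9 = 3.99 < LCL.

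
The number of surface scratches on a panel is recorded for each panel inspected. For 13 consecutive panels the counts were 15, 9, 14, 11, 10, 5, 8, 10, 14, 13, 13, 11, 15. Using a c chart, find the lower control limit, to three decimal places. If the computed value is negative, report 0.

c̄ = (15 + 9 + 14 + 11 + 10 + 5 + 8 + 10 + 14 + 13 + 13 + 11 + 15) / 13 = 148 / 13 = 11.3846
LCL = c̄ − 3√c̄ = 11.3846 − 3 × 3.3741 = 1.2623

1.262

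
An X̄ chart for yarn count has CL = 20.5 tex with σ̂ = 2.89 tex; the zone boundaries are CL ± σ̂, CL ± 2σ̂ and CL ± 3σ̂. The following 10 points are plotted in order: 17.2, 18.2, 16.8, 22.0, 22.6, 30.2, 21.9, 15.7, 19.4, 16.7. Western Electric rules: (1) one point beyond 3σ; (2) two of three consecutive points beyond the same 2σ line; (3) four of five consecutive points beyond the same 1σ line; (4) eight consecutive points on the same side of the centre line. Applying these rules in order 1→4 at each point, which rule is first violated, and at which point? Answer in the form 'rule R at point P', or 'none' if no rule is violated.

rule 1 at point 6

Zone of each point (C = within 1σ̂, B = 1σ̂–2σ̂, A = 2σ̂–3σ̂, * = beyond 3σ̂; sign = side of CL): 1:-B, 2:-C, 3:-B, 4:+C, 5:+C, 6:+*, 7:+C, 8:-B, 9:-C, 10:-B
Rule 1 (one point beyond the 3σ limits) is satisfied at point 6.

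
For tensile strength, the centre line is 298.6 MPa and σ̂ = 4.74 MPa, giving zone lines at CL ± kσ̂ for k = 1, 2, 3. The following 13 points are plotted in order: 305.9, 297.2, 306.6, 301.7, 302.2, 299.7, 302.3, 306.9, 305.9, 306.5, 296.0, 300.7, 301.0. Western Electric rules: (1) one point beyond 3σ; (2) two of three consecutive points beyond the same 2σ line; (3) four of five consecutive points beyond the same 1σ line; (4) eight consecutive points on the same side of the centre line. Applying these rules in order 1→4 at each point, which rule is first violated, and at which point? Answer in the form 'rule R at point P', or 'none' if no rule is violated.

rule 4 at point 10

Zone of each point (C = within 1σ̂, B = 1σ̂–2σ̂, A = 2σ̂–3σ̂, * = beyond 3σ̂; sign = side of CL): 1:+B, 2:-C, 3:+B, 4:+C, 5:+C, 6:+C, 7:+C, 8:+B, 9:+B, 10:+B, 11:-C, 12:+C, 13:+C
Rule 4 (eight consecutive points on the same side of the centre line) is satisfied at point 10.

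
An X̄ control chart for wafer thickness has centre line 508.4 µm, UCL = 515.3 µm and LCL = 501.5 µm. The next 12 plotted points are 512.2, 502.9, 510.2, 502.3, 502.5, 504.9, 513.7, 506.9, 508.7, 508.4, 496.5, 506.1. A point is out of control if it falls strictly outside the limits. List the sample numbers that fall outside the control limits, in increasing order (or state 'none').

Compare each point to [501.5, 515.3]: sample 11 = 496.5 < LCL.

11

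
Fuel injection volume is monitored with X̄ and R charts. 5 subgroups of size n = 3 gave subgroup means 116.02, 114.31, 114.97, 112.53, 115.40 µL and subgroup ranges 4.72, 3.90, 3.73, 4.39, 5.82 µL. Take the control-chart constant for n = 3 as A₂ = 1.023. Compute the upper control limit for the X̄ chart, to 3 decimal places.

119.262

X̄̄ = (116.02 + 114.31 + 114.97 + 112.53 + 115.40) / 5 = 573.2300 / 5 = 114.6460
R̄ = (4.72 + 3.90 + 3.73 + 4.39 + 5.82) / 5 = 22.5600 / 5 = 4.5120
UCL = X̄̄ + A₂·R̄ = 114.6460 + 1.023 × 4.5120 = 119.2618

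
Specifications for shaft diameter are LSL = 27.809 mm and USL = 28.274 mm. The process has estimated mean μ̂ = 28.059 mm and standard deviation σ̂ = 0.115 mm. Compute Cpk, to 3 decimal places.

0.623

Cpu = (USL − μ̂) / (3σ̂) = (28.274 − 28.059) / (3 × 0.115) = 0.6232; Cpl = (μ̂ − LSL) / (3σ̂) = (28.059 − 27.809) / (3 × 0.115) = 0.7246; Cpk = min(Cpu, Cpl) = 0.6232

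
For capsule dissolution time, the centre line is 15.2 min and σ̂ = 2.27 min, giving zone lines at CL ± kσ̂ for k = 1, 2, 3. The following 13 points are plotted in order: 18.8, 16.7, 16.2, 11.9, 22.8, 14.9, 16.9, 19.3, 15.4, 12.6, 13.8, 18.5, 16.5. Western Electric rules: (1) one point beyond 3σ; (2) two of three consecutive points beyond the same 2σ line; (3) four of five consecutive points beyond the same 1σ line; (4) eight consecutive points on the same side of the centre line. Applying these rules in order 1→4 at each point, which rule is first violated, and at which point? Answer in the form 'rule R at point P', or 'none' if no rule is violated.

rule 1 at point 5

Zone of each point (C = within 1σ̂, B = 1σ̂–2σ̂, A = 2σ̂–3σ̂, * = beyond 3σ̂; sign = side of CL): 1:+B, 2:+C, 3:+C, 4:-B, 5:+*, 6:-C, 7:+C, 8:+B, 9:+C, 10:-B, 11:-C, 12:+B, 13:+C
Rule 1 (one point beyond the 3σ limits) is satisfied at point 5.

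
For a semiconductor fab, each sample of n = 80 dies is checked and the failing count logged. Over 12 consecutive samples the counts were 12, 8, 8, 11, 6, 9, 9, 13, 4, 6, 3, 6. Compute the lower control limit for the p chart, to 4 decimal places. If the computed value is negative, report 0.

p̄ = Σdᵢ / (k·n) = 95 / (12 × 80) = 0.09896
LCL = p̄ − 3·√(p̄(1−p̄)/n) = 0.09896 − 3 × 0.03339 = -0.00120 → 0 (negative, so LCL = 0)

0.0000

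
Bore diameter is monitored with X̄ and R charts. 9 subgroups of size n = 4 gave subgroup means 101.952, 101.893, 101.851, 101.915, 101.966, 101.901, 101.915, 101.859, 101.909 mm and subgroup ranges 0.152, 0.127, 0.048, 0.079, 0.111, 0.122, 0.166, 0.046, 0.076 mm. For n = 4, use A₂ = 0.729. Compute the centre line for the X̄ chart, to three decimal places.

X̄̄ = (101.952 + 101.893 + 101.851 + 101.915 + 101.966 + 101.901 + 101.915 + 101.859 + 101.909) / 9 = 917.1610 / 9 = 101.9068
CL = X̄̄ = 101.9068

101.907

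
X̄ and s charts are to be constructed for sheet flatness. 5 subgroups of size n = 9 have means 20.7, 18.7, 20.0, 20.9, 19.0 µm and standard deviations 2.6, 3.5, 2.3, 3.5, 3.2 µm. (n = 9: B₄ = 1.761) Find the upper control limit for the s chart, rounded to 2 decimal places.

s̄ = (2.6 + 3.5 + 2.3 + 3.5 + 3.2) / 5 = 3.0200
UCL_s = B₄·s̄ = 1.761 × 3.0200 = 5.3182

5.32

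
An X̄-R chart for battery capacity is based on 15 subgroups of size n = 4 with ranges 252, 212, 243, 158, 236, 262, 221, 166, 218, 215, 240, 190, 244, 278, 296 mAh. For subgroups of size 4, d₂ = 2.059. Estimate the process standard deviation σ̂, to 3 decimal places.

R̄ = (252 + 212 + 243 + 158 + 236 + 262 + 221 + 166 + 218 + 215 + 240 + 190 + 244 + 278 + 296) / 15 = 228.7333
σ̂ = R̄ / d₂ = 228.7333 / 2.059 = 111.0895

111.090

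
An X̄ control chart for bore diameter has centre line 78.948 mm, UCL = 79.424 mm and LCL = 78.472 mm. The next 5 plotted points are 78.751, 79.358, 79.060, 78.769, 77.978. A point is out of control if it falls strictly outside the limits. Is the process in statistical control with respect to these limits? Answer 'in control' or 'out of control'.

out of control

Compare each point to [78.472, 79.424]: sample 5 = 77.978 < LCL.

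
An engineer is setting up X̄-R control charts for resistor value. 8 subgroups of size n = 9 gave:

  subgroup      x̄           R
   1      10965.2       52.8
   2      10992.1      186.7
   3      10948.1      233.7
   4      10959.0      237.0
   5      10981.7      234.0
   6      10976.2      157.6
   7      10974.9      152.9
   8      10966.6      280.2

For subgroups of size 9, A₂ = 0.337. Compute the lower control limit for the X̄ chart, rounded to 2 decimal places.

10905.82

X̄̄ = (10965.2 + 10992.1 + 10948.1 + 10959.0 + 10981.7 + 10976.2 + 10974.9 + 10966.6) / 8 = 87763.8000 / 8 = 10970.4750
R̄ = (52.8 + 186.7 + 233.7 + 237.0 + 234.0 + 157.6 + 152.9 + 280.2) / 8 = 1534.9000 / 8 = 191.8625
LCL = X̄̄ − A₂·R̄ = 10970.4750 − 0.337 × 191.8625 = 10905.8173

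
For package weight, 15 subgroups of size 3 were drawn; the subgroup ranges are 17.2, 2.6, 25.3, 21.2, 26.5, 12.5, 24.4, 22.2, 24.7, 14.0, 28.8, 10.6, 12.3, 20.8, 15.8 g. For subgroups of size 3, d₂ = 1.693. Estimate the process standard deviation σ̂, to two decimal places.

R̄ = (17.2 + 2.6 + 25.3 + 21.2 + 26.5 + 12.5 + 24.4 + 22.2 + 24.7 + 14.0 + 28.8 + 10.6 + 12.3 + 20.8 + 15.8) / 15 = 18.5933
σ̂ = R̄ / d₂ = 18.5933 / 1.693 = 10.9825

10.98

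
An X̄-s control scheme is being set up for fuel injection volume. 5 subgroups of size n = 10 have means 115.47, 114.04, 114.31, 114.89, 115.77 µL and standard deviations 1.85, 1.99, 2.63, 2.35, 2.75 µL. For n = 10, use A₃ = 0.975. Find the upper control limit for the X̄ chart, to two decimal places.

X̄̄ = (115.47 + 114.04 + 114.31 + 114.89 + 115.77) / 5 = 114.8960
s̄ = (1.85 + 1.99 + 2.63 + 2.35 + 2.75) / 5 = 2.3140
UCL = X̄̄ + A₃·s̄ = 114.8960 + 0.975 × 2.3140 = 117.1522

117.15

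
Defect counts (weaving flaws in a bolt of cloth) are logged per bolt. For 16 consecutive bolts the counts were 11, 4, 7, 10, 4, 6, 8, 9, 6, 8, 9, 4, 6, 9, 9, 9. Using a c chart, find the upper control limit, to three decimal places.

15.619

c̄ = (11 + 4 + 7 + 10 + 4 + 6 + 8 + 9 + 6 + 8 + 9 + 4 + 6 + 9 + 9 + 9) / 16 = 119 / 16 = 7.4375
UCL = c̄ + 3√c̄ = 7.4375 + 3 × √7.4375 = 7.4375 + 3 × 2.7272 = 15.6190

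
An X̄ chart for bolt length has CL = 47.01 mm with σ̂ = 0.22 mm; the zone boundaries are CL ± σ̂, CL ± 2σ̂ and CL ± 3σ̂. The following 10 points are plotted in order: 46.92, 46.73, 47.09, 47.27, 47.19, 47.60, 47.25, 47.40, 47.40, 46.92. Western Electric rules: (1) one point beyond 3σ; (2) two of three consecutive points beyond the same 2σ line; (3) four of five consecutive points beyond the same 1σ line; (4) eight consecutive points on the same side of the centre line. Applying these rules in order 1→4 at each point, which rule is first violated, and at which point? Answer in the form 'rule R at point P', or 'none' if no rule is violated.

rule 3 at point 8

Zone of each point (C = within 1σ̂, B = 1σ̂–2σ̂, A = 2σ̂–3σ̂, * = beyond 3σ̂; sign = side of CL): 1:-C, 2:-B, 3:+C, 4:+B, 5:+C, 6:+A, 7:+B, 8:+B, 9:+B, 10:-C
Rule 3 (four of five consecutive points beyond the same 1σ limit) is satisfied at point 8.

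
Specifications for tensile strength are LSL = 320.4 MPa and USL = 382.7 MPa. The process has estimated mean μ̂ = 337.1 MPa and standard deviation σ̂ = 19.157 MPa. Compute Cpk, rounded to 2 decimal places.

0.29

Cpu = (USL − μ̂) / (3σ̂) = (382.7 − 337.1) / (3 × 19.157) = 0.7934; Cpl = (μ̂ − LSL) / (3σ̂) = (337.1 − 320.4) / (3 × 19.157) = 0.2906; Cpk = min(Cpu, Cpl) = 0.2906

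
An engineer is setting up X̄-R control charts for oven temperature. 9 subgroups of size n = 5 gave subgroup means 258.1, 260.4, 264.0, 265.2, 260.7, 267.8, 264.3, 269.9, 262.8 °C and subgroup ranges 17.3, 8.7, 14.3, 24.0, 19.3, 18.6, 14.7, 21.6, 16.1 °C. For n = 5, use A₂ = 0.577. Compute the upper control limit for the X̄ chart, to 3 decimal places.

273.600

X̄̄ = (258.1 + 260.4 + 264.0 + 265.2 + 260.7 + 267.8 + 264.3 + 269.9 + 262.8) / 9 = 2373.2000 / 9 = 263.6889
R̄ = (17.3 + 8.7 + 14.3 + 24.0 + 19.3 + 18.6 + 14.7 + 21.6 + 16.1) / 9 = 154.6000 / 9 = 17.1778
UCL = X̄̄ + A₂·R̄ = 263.6889 + 0.577 × 17.1778 = 273.6005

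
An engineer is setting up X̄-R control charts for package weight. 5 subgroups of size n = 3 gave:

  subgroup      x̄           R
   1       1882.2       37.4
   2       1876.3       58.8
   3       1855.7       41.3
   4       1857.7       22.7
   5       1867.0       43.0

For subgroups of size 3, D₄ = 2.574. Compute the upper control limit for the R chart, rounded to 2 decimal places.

104.61

R̄ = (37.4 + 58.8 + 41.3 + 22.7 + 43.0) / 5 = 203.2000 / 5 = 40.6400
UCL_R = D₄·R̄ = 2.574 × 40.6400 = 104.6074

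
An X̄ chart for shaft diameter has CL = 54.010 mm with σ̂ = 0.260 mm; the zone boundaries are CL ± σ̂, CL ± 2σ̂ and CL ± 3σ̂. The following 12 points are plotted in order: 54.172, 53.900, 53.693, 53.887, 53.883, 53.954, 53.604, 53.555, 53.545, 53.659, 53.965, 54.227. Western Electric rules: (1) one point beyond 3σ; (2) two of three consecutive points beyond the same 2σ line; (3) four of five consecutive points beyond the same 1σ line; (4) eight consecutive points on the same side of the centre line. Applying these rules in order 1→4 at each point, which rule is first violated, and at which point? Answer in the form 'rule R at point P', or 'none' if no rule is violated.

Zone of each point (C = within 1σ̂, B = 1σ̂–2σ̂, A = 2σ̂–3σ̂, * = beyond 3σ̂; sign = side of CL): 1:+C, 2:-C, 3:-B, 4:-C, 5:-C, 6:-C, 7:-B, 8:-B, 9:-B, 10:-B, 11:-C, 12:+C
Rule 4 (eight consecutive points on the same side of the centre line) is satisfied at point 9.

rule 4 at point 9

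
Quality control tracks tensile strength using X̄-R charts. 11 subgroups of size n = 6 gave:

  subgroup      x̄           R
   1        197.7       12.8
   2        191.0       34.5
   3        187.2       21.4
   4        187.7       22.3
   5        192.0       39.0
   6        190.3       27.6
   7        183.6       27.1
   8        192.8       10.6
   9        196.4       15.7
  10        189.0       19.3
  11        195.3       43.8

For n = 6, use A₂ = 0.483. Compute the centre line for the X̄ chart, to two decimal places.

X̄̄ = (197.7 + 191.0 + 187.2 + 187.7 + 192.0 + 190.3 + 183.6 + 192.8 + 196.4 + 189.0 + 195.3) / 11 = 2103.0000 / 11 = 191.1818
CL = X̄̄ = 191.1818

191.18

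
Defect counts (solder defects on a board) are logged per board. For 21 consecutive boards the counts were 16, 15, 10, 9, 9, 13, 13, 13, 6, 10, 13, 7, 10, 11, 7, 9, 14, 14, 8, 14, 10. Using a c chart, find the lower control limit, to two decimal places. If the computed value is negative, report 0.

c̄ = (16 + 15 + 10 + 9 + 9 + 13 + 13 + 13 + 6 + 10 + 13 + 7 + 10 + 11 + 7 + 9 + 14 + 14 + 8 + 14 + 10) / 21 = 231 / 21 = 11.0000
LCL = c̄ − 3√c̄ = 11.0000 − 3 × 3.3166 = 1.0501

1.05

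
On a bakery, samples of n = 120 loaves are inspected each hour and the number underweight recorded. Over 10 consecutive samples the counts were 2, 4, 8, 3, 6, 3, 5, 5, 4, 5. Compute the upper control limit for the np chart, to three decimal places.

p̄ = Σdᵢ / (k·n) = 45 / (10 × 120) = 0.03750
UCL = np̄ + 3·√(np̄(1−p̄)) = 4.5000 + 3 × √(4.5000×0.96250) = 4.5000 + 3 × 2.0812 = 10.7435

10.743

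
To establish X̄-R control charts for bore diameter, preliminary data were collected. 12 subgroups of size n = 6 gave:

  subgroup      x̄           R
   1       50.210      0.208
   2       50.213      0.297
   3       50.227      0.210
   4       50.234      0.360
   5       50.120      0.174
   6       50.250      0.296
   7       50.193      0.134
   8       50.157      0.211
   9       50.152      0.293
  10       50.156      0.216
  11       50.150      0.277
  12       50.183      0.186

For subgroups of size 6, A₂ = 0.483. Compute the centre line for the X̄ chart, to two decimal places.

X̄̄ = (50.210 + 50.213 + 50.227 + 50.234 + 50.120 + 50.250 + 50.193 + 50.157 + 50.152 + 50.156 + 50.150 + 50.183) / 12 = 602.2450 / 12 = 50.1871
CL = X̄̄ = 50.1871

50.19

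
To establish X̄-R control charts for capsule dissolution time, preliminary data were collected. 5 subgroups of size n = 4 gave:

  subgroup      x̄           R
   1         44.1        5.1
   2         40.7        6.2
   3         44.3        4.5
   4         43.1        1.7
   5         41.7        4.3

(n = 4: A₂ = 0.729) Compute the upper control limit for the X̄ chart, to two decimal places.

45.96

X̄̄ = (44.1 + 40.7 + 44.3 + 43.1 + 41.7) / 5 = 213.9000 / 5 = 42.7800
R̄ = (5.1 + 6.2 + 4.5 + 1.7 + 4.3) / 5 = 21.8000 / 5 = 4.3600
UCL = X̄̄ + A₂·R̄ = 42.7800 + 0.729 × 4.3600 = 45.9584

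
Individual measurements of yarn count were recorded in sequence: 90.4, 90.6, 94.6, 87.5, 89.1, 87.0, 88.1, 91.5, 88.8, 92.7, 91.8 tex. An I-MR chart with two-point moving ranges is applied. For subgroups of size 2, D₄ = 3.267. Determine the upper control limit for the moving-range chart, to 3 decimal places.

Moving ranges: 0.2, 4.0, 7.1, 1.6, 2.1, 1.1, 3.4, 2.7, 3.9, 0.9; M̄R̄ = 27.0000 / 10 = 2.7000
UCL_MR = D₄·M̄R̄ = 3.267 × 2.7000 = 8.8209

8.821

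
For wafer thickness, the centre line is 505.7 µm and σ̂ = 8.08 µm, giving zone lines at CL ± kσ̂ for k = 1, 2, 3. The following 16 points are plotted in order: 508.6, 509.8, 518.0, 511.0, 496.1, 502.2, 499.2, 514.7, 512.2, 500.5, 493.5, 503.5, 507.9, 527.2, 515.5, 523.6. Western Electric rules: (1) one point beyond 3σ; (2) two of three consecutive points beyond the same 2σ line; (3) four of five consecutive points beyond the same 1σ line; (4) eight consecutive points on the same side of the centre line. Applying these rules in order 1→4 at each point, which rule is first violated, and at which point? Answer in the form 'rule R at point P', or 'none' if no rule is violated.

Zone of each point (C = within 1σ̂, B = 1σ̂–2σ̂, A = 2σ̂–3σ̂, * = beyond 3σ̂; sign = side of CL): 1:+C, 2:+C, 3:+B, 4:+C, 5:-B, 6:-C, 7:-C, 8:+B, 9:+C, 10:-C, 11:-B, 12:-C, 13:+C, 14:+A, 15:+B, 16:+A
Rule 2 (two of three consecutive points beyond the same 2σ limit) is satisfied at point 16.

rule 2 at point 16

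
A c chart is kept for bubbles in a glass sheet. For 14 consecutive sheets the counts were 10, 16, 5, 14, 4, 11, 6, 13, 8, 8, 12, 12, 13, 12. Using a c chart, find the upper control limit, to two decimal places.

19.91

c̄ = (10 + 16 + 5 + 14 + 4 + 11 + 6 + 13 + 8 + 8 + 12 + 12 + 13 + 12) / 14 = 144 / 14 = 10.2857
UCL = c̄ + 3√c̄ = 10.2857 + 3 × √10.2857 = 10.2857 + 3 × 3.2071 = 19.9071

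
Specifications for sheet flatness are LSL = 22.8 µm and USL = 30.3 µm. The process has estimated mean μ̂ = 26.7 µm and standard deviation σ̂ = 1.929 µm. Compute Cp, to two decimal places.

0.65

Cp = (USL − LSL) / (6σ̂) = (30.3 − 22.8) / (6 × 1.929) = 7.5000 / 11.5740 = 0.6480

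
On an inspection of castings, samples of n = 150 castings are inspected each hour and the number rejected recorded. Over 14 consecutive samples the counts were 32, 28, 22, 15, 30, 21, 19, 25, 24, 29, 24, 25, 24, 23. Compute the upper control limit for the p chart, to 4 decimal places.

0.2527

p̄ = Σdᵢ / (k·n) = 341 / (14 × 150) = 0.16238
UCL = p̄ + 3·√(p̄(1−p̄)/n) = 0.16238 + 3 × √(0.16238×0.83762/150) = 0.16238 + 3 × 0.03011 = 0.25272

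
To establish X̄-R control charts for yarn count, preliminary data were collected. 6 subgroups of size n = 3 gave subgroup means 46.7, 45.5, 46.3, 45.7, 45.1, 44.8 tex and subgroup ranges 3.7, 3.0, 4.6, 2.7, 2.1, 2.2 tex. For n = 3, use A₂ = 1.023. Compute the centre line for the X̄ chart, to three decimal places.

X̄̄ = (46.7 + 45.5 + 46.3 + 45.7 + 45.1 + 44.8) / 6 = 274.1000 / 6 = 45.6833
CL = X̄̄ = 45.6833

45.683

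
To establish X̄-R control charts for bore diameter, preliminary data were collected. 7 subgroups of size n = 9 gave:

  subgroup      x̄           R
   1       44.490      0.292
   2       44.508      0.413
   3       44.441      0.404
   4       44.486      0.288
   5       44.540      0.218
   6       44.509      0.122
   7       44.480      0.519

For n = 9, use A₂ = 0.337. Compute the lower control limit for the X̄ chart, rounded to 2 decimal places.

X̄̄ = (44.490 + 44.508 + 44.441 + 44.486 + 44.540 + 44.509 + 44.480) / 7 = 311.4540 / 7 = 44.4934
R̄ = (0.292 + 0.413 + 0.404 + 0.288 + 0.218 + 0.122 + 0.519) / 7 = 2.2560 / 7 = 0.3223
LCL = X̄̄ − A₂·R̄ = 44.4934 − 0.337 × 0.3223 = 44.3848

44.38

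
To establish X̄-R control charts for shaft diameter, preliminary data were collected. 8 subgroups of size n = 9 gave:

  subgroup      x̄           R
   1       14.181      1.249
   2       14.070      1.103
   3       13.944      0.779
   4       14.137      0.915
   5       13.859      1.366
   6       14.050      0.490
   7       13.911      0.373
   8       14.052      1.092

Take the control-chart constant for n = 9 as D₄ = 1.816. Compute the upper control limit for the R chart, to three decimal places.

1.672

R̄ = (1.249 + 1.103 + 0.779 + 0.915 + 1.366 + 0.490 + 0.373 + 1.092) / 8 = 7.3670 / 8 = 0.9209
UCL_R = D₄·R̄ = 1.816 × 0.9209 = 1.6723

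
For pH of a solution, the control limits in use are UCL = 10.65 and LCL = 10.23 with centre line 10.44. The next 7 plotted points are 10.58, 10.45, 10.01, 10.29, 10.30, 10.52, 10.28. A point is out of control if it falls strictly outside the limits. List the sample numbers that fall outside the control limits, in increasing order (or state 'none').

3

Compare each point to [10.23, 10.65]: sample 3 = 10.01 < LCL.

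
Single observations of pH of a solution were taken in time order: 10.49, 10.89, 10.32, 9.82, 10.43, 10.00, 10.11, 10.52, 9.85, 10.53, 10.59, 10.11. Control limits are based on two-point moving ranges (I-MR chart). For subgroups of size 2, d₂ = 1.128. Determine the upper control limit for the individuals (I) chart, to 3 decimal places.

11.495

X̄ = (10.49 + 10.89 + 10.32 + 9.82 + 10.43 + 10.00 + 10.11 + 10.52 + 9.85 + 10.53 + 10.59 + 10.11) / 12 = 10.3050
Moving ranges: 0.40, 0.57, 0.50, 0.61, 0.43, 0.11, 0.41, 0.67, 0.68, 0.06, 0.48; M̄R̄ = 4.9200 / 11 = 0.4473
UCL = X̄ + 3·M̄R̄/d₂ = 10.3050 + 3 × 0.4473 / 1.128 = 11.4946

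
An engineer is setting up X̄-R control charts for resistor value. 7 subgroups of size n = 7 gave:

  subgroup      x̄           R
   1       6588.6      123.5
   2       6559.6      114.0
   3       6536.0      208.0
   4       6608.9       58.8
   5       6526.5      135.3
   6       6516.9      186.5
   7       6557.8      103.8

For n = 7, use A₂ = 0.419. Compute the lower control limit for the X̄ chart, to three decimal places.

6500.667

X̄̄ = (6588.6 + 6559.6 + 6536.0 + 6608.9 + 6526.5 + 6516.9 + 6557.8) / 7 = 45894.3000 / 7 = 6556.3286
R̄ = (123.5 + 114.0 + 208.0 + 58.8 + 135.3 + 186.5 + 103.8) / 7 = 929.9000 / 7 = 132.8429
LCL = X̄̄ − A₂·R̄ = 6556.3286 − 0.419 × 132.8429 = 6500.6674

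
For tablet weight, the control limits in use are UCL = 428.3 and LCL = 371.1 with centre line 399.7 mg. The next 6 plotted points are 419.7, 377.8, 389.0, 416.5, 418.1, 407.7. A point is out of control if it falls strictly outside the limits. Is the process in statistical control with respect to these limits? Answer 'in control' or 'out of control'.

in control

All 6 points lie within [371.1, 428.3].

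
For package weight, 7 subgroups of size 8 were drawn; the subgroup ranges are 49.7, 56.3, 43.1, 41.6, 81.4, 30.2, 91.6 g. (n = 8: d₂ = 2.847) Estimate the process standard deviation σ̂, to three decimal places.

19.765

R̄ = (49.7 + 56.3 + 43.1 + 41.6 + 81.4 + 30.2 + 91.6) / 7 = 56.2714
σ̂ = R̄ / d₂ = 56.2714 / 2.847 = 19.7652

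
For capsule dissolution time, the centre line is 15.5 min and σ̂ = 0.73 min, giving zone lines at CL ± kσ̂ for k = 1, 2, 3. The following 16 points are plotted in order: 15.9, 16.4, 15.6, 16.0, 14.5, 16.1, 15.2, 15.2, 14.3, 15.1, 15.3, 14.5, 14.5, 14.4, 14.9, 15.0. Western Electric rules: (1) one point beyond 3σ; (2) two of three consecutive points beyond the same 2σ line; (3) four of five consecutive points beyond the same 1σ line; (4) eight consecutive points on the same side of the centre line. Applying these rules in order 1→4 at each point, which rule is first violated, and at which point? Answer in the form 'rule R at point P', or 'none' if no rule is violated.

rule 4 at point 14

Zone of each point (C = within 1σ̂, B = 1σ̂–2σ̂, A = 2σ̂–3σ̂, * = beyond 3σ̂; sign = side of CL): 1:+C, 2:+B, 3:+C, 4:+C, 5:-B, 6:+C, 7:-C, 8:-C, 9:-B, 10:-C, 11:-C, 12:-B, 13:-B, 14:-B, 15:-C, 16:-C
Rule 4 (eight consecutive points on the same side of the centre line) is satisfied at point 14.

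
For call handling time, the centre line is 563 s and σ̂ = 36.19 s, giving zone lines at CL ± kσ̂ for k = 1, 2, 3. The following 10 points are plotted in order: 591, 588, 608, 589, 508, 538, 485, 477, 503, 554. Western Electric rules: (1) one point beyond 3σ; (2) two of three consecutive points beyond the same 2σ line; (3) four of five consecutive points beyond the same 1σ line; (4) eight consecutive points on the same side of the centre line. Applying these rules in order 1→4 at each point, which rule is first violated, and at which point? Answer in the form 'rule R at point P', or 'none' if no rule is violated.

Zone of each point (C = within 1σ̂, B = 1σ̂–2σ̂, A = 2σ̂–3σ̂, * = beyond 3σ̂; sign = side of CL): 1:+C, 2:+C, 3:+B, 4:+C, 5:-B, 6:-C, 7:-A, 8:-A, 9:-B, 10:-C
Rule 2 (two of three consecutive points beyond the same 2σ limit) is satisfied at point 8.

rule 2 at point 8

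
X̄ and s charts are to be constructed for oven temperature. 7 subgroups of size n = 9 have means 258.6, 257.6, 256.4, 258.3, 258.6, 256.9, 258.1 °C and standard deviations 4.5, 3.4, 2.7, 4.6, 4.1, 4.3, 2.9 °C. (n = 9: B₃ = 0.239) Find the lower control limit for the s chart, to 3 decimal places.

s̄ = (4.5 + 3.4 + 2.7 + 4.6 + 4.1 + 4.3 + 2.9) / 7 = 3.7857
LCL_s = B₃·s̄ = 0.239 × 3.7857 = 0.9048

0.905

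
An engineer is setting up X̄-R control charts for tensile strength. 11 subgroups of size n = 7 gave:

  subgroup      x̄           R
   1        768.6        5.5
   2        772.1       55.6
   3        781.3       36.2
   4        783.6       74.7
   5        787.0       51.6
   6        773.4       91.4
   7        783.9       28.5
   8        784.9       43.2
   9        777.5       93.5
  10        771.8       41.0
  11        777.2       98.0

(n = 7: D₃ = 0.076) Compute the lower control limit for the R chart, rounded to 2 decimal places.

4.28

R̄ = (5.5 + 55.6 + 36.2 + 74.7 + 51.6 + 91.4 + 28.5 + 43.2 + 93.5 + 41.0 + 98.0) / 11 = 619.2000 / 11 = 56.2909
LCL_R = D₃·R̄ = 0.076 × 56.2909 = 4.2781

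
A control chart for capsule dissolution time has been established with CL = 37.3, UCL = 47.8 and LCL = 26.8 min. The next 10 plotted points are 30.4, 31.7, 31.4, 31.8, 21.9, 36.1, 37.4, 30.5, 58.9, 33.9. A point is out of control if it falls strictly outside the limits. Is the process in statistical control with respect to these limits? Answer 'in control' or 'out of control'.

Compare each point to [26.8, 47.8]: sample 5 = 21.9 < LCL; sample 9 = 58.9 > UCL.

out of control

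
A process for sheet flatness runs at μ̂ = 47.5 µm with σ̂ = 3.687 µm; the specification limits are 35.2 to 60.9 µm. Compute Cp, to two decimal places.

1.16

Cp = (USL − LSL) / (6σ̂) = (60.9 − 35.2) / (6 × 3.687) = 25.7000 / 22.1220 = 1.1617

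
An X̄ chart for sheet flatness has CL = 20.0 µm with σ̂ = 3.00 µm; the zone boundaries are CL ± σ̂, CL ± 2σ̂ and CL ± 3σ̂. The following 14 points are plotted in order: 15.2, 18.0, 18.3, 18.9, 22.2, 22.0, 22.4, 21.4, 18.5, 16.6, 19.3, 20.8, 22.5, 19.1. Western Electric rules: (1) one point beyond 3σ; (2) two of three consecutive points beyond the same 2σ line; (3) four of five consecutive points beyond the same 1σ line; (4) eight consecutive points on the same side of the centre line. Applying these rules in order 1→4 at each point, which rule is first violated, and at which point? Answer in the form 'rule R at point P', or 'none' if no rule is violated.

none

Zone of each point (C = within 1σ̂, B = 1σ̂–2σ̂, A = 2σ̂–3σ̂, * = beyond 3σ̂; sign = side of CL): 1:-B, 2:-C, 3:-C, 4:-C, 5:+C, 6:+C, 7:+C, 8:+C, 9:-C, 10:-B, 11:-C, 12:+C, 13:+C, 14:-C
No rule fires across all 14 points.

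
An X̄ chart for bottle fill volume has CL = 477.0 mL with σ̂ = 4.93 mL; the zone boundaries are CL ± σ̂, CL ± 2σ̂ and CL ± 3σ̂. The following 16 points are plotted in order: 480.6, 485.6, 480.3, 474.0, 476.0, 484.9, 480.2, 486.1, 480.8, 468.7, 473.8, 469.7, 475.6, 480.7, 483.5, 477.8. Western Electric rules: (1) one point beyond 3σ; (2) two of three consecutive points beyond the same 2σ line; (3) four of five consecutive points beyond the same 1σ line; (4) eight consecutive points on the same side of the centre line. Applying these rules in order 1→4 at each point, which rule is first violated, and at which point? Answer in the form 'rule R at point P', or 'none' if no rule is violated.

Zone of each point (C = within 1σ̂, B = 1σ̂–2σ̂, A = 2σ̂–3σ̂, * = beyond 3σ̂; sign = side of CL): 1:+C, 2:+B, 3:+C, 4:-C, 5:-C, 6:+B, 7:+C, 8:+B, 9:+C, 10:-B, 11:-C, 12:-B, 13:-C, 14:+C, 15:+B, 16:+C
No rule fires across all 16 points.

none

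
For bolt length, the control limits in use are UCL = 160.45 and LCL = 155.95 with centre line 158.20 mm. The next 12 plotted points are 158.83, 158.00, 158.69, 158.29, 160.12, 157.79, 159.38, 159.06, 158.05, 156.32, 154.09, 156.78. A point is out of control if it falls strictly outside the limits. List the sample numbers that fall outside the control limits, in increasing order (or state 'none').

11

Compare each point to [155.95, 160.45]: sample 11 = 154.09 < LCL.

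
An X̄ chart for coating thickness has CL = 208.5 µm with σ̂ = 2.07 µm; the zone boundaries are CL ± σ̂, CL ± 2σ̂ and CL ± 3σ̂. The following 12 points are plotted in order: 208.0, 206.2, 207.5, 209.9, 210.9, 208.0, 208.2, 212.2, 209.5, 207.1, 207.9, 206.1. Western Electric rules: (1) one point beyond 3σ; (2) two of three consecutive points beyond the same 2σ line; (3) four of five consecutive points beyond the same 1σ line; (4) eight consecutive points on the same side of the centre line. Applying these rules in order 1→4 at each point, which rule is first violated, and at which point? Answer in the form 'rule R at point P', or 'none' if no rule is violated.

none

Zone of each point (C = within 1σ̂, B = 1σ̂–2σ̂, A = 2σ̂–3σ̂, * = beyond 3σ̂; sign = side of CL): 1:-C, 2:-B, 3:-C, 4:+C, 5:+B, 6:-C, 7:-C, 8:+B, 9:+C, 10:-C, 11:-C, 12:-B
No rule fires across all 12 points.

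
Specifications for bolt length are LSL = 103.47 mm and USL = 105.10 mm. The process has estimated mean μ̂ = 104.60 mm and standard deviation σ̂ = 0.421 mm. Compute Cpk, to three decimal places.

Cpu = (USL − μ̂) / (3σ̂) = (105.10 − 104.60) / (3 × 0.421) = 0.3959; Cpl = (μ̂ − LSL) / (3σ̂) = (104.60 − 103.47) / (3 × 0.421) = 0.8947; Cpk = min(Cpu, Cpl) = 0.3959

0.396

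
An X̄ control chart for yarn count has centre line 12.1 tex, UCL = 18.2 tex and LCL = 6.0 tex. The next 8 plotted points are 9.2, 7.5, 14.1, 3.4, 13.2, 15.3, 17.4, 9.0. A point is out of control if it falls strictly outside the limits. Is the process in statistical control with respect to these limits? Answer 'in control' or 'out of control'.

out of control

Compare each point to [6.0, 18.2]: sample 4 = 3.4 < LCL.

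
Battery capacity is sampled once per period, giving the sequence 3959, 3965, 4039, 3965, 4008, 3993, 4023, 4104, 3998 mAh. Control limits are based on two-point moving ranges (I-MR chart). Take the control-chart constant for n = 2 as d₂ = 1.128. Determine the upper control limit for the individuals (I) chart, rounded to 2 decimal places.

4148.62

X̄ = (3959 + 3965 + 4039 + 3965 + 4008 + 3993 + 4023 + 4104 + 3998) / 9 = 4006.0000
Moving ranges: 6, 74, 74, 43, 15, 30, 81, 106; M̄R̄ = 429.0000 / 8 = 53.6250
UCL = X̄ + 3·M̄R̄/d₂ = 4006.0000 + 3 × 53.6250 / 1.128 = 4148.6197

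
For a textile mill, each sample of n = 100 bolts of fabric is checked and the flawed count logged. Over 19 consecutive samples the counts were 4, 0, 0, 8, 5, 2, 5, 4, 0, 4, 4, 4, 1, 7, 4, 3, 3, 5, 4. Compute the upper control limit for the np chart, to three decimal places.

p̄ = Σdᵢ / (k·n) = 67 / (19 × 100) = 0.03526
UCL = np̄ + 3·√(np̄(1−p̄)) = 3.5263 + 3 × √(3.5263×0.96474) = 3.5263 + 3 × 1.8444 = 9.0596

9.060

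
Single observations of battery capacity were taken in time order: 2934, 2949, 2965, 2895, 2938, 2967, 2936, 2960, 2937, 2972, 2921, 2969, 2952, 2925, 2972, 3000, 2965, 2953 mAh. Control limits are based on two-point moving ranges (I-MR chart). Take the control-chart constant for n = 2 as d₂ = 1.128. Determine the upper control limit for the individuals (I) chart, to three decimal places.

3036.757

X̄ = (2934 + 2949 + 2965 + 2895 + 2938 + 2967 + 2936 + 2960 + 2937 + 2972 + 2921 + 2969 + 2952 + 2925 + 2972 + 3000 + 2965 + 2953) / 18 = 2950.5556
Moving ranges: 15, 16, 70, 43, 29, 31, 24, 23, 35, 51, 48, 17, 27, 47, 28, 35, 12; M̄R̄ = 551.0000 / 17 = 32.4118
UCL = X̄ + 3·M̄R̄/d₂ = 2950.5556 + 3 × 32.4118 / 1.128 = 3036.7571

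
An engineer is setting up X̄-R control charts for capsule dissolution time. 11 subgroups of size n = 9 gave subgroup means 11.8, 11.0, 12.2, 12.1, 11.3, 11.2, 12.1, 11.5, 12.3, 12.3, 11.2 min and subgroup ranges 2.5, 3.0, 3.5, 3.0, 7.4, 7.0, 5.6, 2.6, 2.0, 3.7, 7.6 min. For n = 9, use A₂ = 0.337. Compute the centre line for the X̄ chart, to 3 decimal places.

11.727

X̄̄ = (11.8 + 11.0 + 12.2 + 12.1 + 11.3 + 11.2 + 12.1 + 11.5 + 12.3 + 12.3 + 11.2) / 11 = 129.0000 / 11 = 11.7273
CL = X̄̄ = 11.7273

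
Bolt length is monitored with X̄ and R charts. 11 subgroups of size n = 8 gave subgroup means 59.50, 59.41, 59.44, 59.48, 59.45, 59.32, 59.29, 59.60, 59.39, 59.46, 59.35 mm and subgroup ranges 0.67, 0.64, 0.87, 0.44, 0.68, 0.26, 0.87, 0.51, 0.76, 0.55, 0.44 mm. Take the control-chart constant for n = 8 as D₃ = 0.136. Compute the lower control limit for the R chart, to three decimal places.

R̄ = (0.67 + 0.64 + 0.87 + 0.44 + 0.68 + 0.26 + 0.87 + 0.51 + 0.76 + 0.55 + 0.44) / 11 = 6.6900 / 11 = 0.6082
LCL_R = D₃·R̄ = 0.136 × 0.6082 = 0.0827

0.083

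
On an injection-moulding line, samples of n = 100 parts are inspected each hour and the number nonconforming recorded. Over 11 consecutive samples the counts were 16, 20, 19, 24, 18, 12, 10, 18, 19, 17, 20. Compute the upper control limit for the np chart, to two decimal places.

28.96

p̄ = Σdᵢ / (k·n) = 193 / (11 × 100) = 0.17545
UCL = np̄ + 3·√(np̄(1−p̄)) = 17.5455 + 3 × √(17.5455×0.82455) = 17.5455 + 3 × 3.8036 = 28.9561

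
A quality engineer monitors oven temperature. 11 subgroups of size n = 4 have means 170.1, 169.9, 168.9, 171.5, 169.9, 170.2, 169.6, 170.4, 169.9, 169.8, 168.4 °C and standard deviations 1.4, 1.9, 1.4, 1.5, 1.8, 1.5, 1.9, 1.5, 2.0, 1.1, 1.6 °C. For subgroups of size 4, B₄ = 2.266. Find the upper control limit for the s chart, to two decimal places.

3.63

s̄ = (1.4 + 1.9 + 1.4 + 1.5 + 1.8 + 1.5 + 1.9 + 1.5 + 2.0 + 1.1 + 1.6) / 11 = 1.6000
UCL_s = B₄·s̄ = 2.266 × 1.6000 = 3.6256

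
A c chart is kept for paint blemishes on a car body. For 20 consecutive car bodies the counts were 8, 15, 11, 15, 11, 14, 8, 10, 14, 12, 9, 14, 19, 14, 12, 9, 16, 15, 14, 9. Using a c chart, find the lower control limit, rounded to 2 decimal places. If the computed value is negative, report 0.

1.86

c̄ = (8 + 15 + 11 + 15 + 11 + 14 + 8 + 10 + 14 + 12 + 9 + 14 + 19 + 14 + 12 + 9 + 16 + 15 + 14 + 9) / 20 = 249 / 20 = 12.4500
LCL = c̄ − 3√c̄ = 12.4500 − 3 × 3.5285 = 1.8646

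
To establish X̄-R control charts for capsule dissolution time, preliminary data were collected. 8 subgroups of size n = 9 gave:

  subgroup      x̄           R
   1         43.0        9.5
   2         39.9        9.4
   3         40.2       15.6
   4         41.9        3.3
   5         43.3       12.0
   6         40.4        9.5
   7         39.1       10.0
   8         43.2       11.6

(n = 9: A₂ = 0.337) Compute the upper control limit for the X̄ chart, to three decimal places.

44.783

X̄̄ = (43.0 + 39.9 + 40.2 + 41.9 + 43.3 + 40.4 + 39.1 + 43.2) / 8 = 331.0000 / 8 = 41.3750
R̄ = (9.5 + 9.4 + 15.6 + 3.3 + 12.0 + 9.5 + 10.0 + 11.6) / 8 = 80.9000 / 8 = 10.1125
UCL = X̄̄ + A₂·R̄ = 41.3750 + 0.337 × 10.1125 = 44.7829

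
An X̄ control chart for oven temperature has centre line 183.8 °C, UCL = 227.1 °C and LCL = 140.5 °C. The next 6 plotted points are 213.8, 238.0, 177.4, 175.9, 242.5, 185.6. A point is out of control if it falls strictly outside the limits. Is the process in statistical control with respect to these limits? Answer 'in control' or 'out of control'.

out of control

Compare each point to [140.5, 227.1]: sample 2 = 238.0 > UCL; sample 5 = 242.5 > UCL.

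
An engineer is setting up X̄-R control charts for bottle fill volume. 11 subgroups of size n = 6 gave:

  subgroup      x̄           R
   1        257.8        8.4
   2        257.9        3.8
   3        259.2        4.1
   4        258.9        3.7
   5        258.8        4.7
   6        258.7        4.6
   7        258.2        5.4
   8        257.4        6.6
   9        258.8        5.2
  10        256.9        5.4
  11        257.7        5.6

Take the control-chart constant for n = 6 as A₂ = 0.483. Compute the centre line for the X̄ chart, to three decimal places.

X̄̄ = (257.8 + 257.9 + 259.2 + 258.9 + 258.8 + 258.7 + 258.2 + 257.4 + 258.8 + 256.9 + 257.7) / 11 = 2840.3000 / 11 = 258.2091
CL = X̄̄ = 258.2091

258.209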